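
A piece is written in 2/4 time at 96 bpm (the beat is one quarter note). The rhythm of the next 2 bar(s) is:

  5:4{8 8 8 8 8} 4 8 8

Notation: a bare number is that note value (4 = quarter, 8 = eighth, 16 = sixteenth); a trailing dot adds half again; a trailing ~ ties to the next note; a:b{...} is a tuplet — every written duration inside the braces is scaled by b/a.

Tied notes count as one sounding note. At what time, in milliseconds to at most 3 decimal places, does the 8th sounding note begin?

1. 0.0ms @ 0 + 250.0ms (2/5)
2. 250.0ms @ 2/5 + 250.0ms (2/5)
3. 500.0ms @ 4/5 + 250.0ms (2/5)
4. 750.0ms @ 6/5 + 250.0ms (2/5)
5. 1000.0ms @ 8/5 + 250.0ms (2/5)
6. 1250.0ms @ 2 + 625.0ms (1)
7. 1875.0ms @ 3 + 312.5ms (1/2)
8. 2187.5ms @ 7/2 + 312.5ms (1/2)

note 8 onset = 7/2b = 2187.5ms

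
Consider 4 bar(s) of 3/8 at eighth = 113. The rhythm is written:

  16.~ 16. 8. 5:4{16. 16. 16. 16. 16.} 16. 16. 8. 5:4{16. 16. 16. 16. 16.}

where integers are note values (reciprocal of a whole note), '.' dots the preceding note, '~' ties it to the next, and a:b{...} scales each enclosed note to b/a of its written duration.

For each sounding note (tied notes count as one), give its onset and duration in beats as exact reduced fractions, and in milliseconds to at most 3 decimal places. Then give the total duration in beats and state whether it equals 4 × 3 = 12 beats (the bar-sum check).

1) 0.0ms=0b +796.46ms=3/2b
2) 796.46ms=3/2b +796.46ms=3/2b
3) 1592.92ms=3b +318.584ms=3/5b
4) 1911.504ms=18/5b +318.584ms=3/5b
5) 2230.088ms=21/5b +318.584ms=3/5b
6) 2548.673ms=24/5b +318.584ms=3/5b
7) 2867.257ms=27/5b +318.584ms=3/5b
8) 3185.841ms=6b +398.23ms=3/4b
9) 3584.071ms=27/4b +398.23ms=3/4b
10) 3982.301ms=15/2b +796.46ms=3/2b
11) 4778.761ms=9b +318.584ms=3/5b
12) 5097.345ms=48/5b +318.584ms=3/5b
13) 5415.929ms=51/5b +318.584ms=3/5b
14) 5734.513ms=54/5b +318.584ms=3/5b
15) 6053.097ms=57/5b +318.584ms=3/5b
Σ=12b of 12 (113bpm 3/8) — PASS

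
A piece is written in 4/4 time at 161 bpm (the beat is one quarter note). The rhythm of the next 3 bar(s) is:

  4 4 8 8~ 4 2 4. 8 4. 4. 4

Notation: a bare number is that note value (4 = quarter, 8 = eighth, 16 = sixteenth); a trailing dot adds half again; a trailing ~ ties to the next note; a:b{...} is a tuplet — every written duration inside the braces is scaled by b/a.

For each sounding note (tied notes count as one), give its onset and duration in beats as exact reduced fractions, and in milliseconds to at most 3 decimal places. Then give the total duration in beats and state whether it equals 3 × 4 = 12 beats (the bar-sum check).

1) 0.0ms=0b +372.671ms=1b
2) 372.671ms=1b +372.671ms=1b
3) 745.342ms=2b +186.335ms=1/2b
4) 931.677ms=5/2b +559.006ms=3/2b
5) 1490.683ms=4b +745.342ms=2b
6) 2236.025ms=6b +559.006ms=3/2b
7) 2795.031ms=15/2b +186.335ms=1/2b
8) 2981.366ms=8b +559.006ms=3/2b
9) 3540.373ms=19/2b +559.006ms=3/2b
10) 4099.379ms=11b +372.671ms=1b
Σ=12b of 12 (161bpm 4/4) — PASS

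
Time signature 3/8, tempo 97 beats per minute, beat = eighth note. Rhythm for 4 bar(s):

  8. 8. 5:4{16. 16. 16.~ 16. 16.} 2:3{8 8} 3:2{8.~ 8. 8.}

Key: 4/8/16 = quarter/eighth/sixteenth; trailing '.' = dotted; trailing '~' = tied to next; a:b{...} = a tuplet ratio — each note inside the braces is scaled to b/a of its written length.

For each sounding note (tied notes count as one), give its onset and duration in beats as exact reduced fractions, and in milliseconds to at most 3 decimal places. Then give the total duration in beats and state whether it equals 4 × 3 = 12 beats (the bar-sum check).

1) 0.0ms=0b +927.835ms=3/2b
2) 927.835ms=3/2b +927.835ms=3/2b
3) 1855.67ms=3b +371.134ms=3/5b
4) 2226.804ms=18/5b +371.134ms=3/5b
5) 2597.938ms=21/5b +742.268ms=6/5b
6) 3340.206ms=27/5b +371.134ms=3/5b
7) 3711.34ms=6b +927.835ms=3/2b
8) 4639.175ms=15/2b +927.835ms=3/2b
9) 5567.01ms=9b +1237.113ms=2b
10) 6804.124ms=11b +618.557ms=1b
Σ=12b of 12 (97bpm 3/8) — PASS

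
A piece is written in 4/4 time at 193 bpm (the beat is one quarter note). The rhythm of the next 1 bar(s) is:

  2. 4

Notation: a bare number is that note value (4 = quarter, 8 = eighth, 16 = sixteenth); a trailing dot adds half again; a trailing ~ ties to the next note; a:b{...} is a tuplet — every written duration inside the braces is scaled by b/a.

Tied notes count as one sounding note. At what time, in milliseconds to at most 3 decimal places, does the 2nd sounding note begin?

note 2 onset = 3b = 932.642ms

1. 0.0ms @ 0 + 932.642ms (3)
2. 932.642ms @ 3 + 310.881ms (1)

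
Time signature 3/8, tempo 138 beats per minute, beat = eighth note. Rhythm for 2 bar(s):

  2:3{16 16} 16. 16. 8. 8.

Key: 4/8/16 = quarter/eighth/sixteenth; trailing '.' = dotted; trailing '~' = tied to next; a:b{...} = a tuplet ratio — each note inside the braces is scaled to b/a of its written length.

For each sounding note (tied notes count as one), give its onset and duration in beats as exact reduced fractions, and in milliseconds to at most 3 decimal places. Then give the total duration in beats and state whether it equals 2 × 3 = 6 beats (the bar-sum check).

1) 0.0ms=0b +326.087ms=3/4b
2) 326.087ms=3/4b +326.087ms=3/4b
3) 652.174ms=3/2b +326.087ms=3/4b
4) 978.261ms=9/4b +326.087ms=3/4b
5) 1304.348ms=3b +652.174ms=3/2b
6) 1956.522ms=9/2b +652.174ms=3/2b
Σ=6b of 6 (138bpm 3/8) — PASS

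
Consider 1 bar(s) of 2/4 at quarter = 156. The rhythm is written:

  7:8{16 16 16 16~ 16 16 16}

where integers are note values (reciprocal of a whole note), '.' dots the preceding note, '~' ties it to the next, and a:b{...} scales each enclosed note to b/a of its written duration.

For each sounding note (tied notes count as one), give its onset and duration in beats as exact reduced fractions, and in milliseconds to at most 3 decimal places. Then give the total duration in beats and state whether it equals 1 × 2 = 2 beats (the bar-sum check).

1) 0.0ms=0b +109.89ms=2/7b
2) 109.89ms=2/7b +109.89ms=2/7b
3) 219.78ms=4/7b +109.89ms=2/7b
4) 329.67ms=6/7b +219.78ms=4/7b
5) 549.451ms=10/7b +109.89ms=2/7b
6) 659.341ms=12/7b +109.89ms=2/7b
Σ=2b of 2 (156bpm 2/4) — PASS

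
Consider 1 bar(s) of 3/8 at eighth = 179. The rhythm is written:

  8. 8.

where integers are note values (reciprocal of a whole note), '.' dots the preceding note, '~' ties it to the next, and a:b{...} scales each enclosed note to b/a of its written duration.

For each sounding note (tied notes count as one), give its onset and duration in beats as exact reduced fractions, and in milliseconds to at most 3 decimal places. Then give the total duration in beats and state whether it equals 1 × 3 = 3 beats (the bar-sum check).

1) 0.0ms=0b +502.793ms=3/2b
2) 502.793ms=3/2b +502.793ms=3/2b
Σ=3b of 3 (179bpm 3/8) — PASS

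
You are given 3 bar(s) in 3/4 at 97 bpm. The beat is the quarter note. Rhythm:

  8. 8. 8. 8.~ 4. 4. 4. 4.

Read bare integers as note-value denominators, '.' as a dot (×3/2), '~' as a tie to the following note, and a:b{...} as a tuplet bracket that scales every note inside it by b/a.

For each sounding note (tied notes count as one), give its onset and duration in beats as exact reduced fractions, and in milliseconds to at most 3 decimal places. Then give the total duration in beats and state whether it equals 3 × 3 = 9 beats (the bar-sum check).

1) 0.0ms=0b +463.918ms=3/4b
2) 463.918ms=3/4b +463.918ms=3/4b
3) 927.835ms=3/2b +463.918ms=3/4b
4) 1391.753ms=9/4b +1391.753ms=9/4b
5) 2783.505ms=9/2b +927.835ms=3/2b
6) 3711.34ms=6b +927.835ms=3/2b
7) 4639.175ms=15/2b +927.835ms=3/2b
Σ=9b of 9 (97bpm 3/4) — PASS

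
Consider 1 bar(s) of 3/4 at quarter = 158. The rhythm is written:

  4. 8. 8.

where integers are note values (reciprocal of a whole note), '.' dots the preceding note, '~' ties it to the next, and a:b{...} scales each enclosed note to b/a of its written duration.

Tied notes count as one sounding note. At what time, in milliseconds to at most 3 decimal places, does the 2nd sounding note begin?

note 2 onset = 3/2b = 569.62ms

1. 0.0ms @ 0 + 569.62ms (3/2)
2. 569.62ms @ 3/2 + 284.81ms (3/4)
3. 854.43ms @ 9/4 + 284.81ms (3/4)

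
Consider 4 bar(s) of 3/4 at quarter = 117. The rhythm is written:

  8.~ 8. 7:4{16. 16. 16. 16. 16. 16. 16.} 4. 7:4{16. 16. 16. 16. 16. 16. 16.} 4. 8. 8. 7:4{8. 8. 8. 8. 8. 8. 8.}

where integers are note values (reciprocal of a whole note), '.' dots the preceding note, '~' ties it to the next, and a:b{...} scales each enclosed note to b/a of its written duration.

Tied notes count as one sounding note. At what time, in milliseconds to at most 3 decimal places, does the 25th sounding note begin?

1. 0.0ms @ 0 + 769.231ms (3/2)
2. 769.231ms @ 3/2 + 109.89ms (3/14)
3. 879.121ms @ 12/7 + 109.89ms (3/14)
4. 989.011ms @ 27/14 + 109.89ms (3/14)
5. 1098.901ms @ 15/7 + 109.89ms (3/14)
6. 1208.791ms @ 33/14 + 109.89ms (3/14)
7. 1318.681ms @ 18/7 + 109.89ms (3/14)
8. 1428.571ms @ 39/14 + 109.89ms (3/14)
9. 1538.462ms @ 3 + 769.231ms (3/2)
10. 2307.692ms @ 9/2 + 109.89ms (3/14)
11. 2417.582ms @ 33/7 + 109.89ms (3/14)
12. 2527.473ms @ 69/14 + 109.89ms (3/14)
13. 2637.363ms @ 36/7 + 109.89ms (3/14)
14. 2747.253ms @ 75/14 + 109.89ms (3/14)
15. 2857.143ms @ 39/7 + 109.89ms (3/14)
16. 2967.033ms @ 81/14 + 109.89ms (3/14)
17. 3076.923ms @ 6 + 769.231ms (3/2)
18. 3846.154ms @ 15/2 + 384.615ms (3/4)
19. 4230.769ms @ 33/4 + 384.615ms (3/4)
20. 4615.385ms @ 9 + 219.78ms (3/7)
21. 4835.165ms @ 66/7 + 219.78ms (3/7)
22. 5054.945ms @ 69/7 + 219.78ms (3/7)
23. 5274.725ms @ 72/7 + 219.78ms (3/7)
24. 5494.505ms @ 75/7 + 219.78ms (3/7)
25. 5714.286ms @ 78/7 + 219.78ms (3/7)
26. 5934.066ms @ 81/7 + 219.78ms (3/7)

note 25 onset = 78/7b = 5714.286ms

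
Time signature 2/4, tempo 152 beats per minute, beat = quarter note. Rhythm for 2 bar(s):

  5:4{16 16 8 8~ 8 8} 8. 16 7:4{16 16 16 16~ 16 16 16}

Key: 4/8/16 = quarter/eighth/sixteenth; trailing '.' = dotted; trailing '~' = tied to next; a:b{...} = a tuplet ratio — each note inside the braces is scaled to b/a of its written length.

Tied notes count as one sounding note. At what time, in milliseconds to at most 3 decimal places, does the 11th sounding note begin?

1. 0.0ms @ 0 + 78.947ms (1/5)
2. 78.947ms @ 1/5 + 78.947ms (1/5)
3. 157.895ms @ 2/5 + 157.895ms (2/5)
4. 315.789ms @ 4/5 + 315.789ms (4/5)
5. 631.579ms @ 8/5 + 157.895ms (2/5)
6. 789.474ms @ 2 + 296.053ms (3/4)
7. 1085.526ms @ 11/4 + 98.684ms (1/4)
8. 1184.211ms @ 3 + 56.391ms (1/7)
9. 1240.602ms @ 22/7 + 56.391ms (1/7)
10. 1296.992ms @ 23/7 + 56.391ms (1/7)
11. 1353.383ms @ 24/7 + 112.782ms (2/7)
12. 1466.165ms @ 26/7 + 56.391ms (1/7)
13. 1522.556ms @ 27/7 + 56.391ms (1/7)

note 11 onset = 24/7b = 1353.383ms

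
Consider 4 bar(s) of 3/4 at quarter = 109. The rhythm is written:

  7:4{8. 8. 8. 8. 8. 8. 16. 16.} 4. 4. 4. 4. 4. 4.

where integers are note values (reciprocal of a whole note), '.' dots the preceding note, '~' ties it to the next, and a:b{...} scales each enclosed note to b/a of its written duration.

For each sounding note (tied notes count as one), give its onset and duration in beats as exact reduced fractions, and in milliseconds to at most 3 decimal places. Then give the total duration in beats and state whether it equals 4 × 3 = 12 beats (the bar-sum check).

1) 0.0ms=0b +235.911ms=3/7b
2) 235.911ms=3/7b +235.911ms=3/7b
3) 471.822ms=6/7b +235.911ms=3/7b
4) 707.733ms=9/7b +235.911ms=3/7b
5) 943.644ms=12/7b +235.911ms=3/7b
6) 1179.554ms=15/7b +235.911ms=3/7b
7) 1415.465ms=18/7b +117.955ms=3/14b
8) 1533.421ms=39/14b +117.955ms=3/14b
9) 1651.376ms=3b +825.688ms=3/2b
10) 2477.064ms=9/2b +825.688ms=3/2b
11) 3302.752ms=6b +825.688ms=3/2b
12) 4128.44ms=15/2b +825.688ms=3/2b
13) 4954.128ms=9b +825.688ms=3/2b
14) 5779.817ms=21/2b +825.688ms=3/2b
Σ=12b of 12 (109bpm 3/4) — PASS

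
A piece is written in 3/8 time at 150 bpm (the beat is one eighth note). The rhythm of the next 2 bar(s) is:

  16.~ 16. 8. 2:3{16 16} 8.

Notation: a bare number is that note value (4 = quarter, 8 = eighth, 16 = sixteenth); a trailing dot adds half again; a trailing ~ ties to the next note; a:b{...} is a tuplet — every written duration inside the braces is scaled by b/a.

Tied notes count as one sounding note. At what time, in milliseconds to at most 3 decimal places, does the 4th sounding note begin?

1. 0.0ms @ 0 + 600.0ms (3/2)
2. 600.0ms @ 3/2 + 600.0ms (3/2)
3. 1200.0ms @ 3 + 300.0ms (3/4)
4. 1500.0ms @ 15/4 + 300.0ms (3/4)
5. 1800.0ms @ 9/2 + 600.0ms (3/2)

note 4 onset = 15/4b = 1500.0ms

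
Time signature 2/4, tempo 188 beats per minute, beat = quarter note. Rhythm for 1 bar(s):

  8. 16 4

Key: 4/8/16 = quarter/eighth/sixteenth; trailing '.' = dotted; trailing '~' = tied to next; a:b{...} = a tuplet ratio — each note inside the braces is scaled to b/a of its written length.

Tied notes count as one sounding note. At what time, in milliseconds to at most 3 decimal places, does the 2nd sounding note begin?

1. 0.0ms @ 0 + 239.362ms (3/4)
2. 239.362ms @ 3/4 + 79.787ms (1/4)
3. 319.149ms @ 1 + 319.149ms (1)

note 2 onset = 3/4b = 239.362ms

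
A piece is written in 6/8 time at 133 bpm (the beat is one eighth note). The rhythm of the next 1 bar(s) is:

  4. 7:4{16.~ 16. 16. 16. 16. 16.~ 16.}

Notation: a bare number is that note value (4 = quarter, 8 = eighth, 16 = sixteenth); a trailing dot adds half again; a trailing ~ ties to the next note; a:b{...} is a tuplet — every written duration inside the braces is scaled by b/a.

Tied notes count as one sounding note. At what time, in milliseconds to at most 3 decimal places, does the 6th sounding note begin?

note 6 onset = 36/7b = 2320.086ms

1. 0.0ms @ 0 + 1353.383ms (3)
2. 1353.383ms @ 3 + 386.681ms (6/7)
3. 1740.064ms @ 27/7 + 193.34ms (3/7)
4. 1933.405ms @ 30/7 + 193.34ms (3/7)
5. 2126.745ms @ 33/7 + 193.34ms (3/7)
6. 2320.086ms @ 36/7 + 386.681ms (6/7)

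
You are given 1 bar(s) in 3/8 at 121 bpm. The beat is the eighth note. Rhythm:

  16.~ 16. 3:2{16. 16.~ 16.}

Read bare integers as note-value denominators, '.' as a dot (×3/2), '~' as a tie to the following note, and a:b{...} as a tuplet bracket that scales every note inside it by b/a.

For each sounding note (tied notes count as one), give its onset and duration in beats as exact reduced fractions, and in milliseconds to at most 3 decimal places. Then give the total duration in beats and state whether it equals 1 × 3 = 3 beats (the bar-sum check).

1) 0.0ms=0b +743.802ms=3/2b
2) 743.802ms=3/2b +247.934ms=1/2b
3) 991.736ms=2b +495.868ms=1b
Σ=3b of 3 (121bpm 3/8) — PASS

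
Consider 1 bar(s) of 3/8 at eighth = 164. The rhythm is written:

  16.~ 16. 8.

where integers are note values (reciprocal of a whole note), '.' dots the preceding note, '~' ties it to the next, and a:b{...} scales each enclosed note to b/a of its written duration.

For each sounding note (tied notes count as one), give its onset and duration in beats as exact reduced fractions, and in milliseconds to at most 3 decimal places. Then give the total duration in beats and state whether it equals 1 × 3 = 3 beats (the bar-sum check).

1) 0.0ms=0b +548.78ms=3/2b
2) 548.78ms=3/2b +548.78ms=3/2b
Σ=3b of 3 (164bpm 3/8) — PASS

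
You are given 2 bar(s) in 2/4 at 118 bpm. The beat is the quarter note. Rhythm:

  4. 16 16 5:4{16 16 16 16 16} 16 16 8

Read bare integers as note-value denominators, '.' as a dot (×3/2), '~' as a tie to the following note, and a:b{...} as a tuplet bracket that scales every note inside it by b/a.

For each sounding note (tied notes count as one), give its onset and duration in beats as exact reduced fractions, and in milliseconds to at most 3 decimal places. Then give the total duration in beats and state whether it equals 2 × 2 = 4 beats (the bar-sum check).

1) 0.0ms=0b +762.712ms=3/2b
2) 762.712ms=3/2b +127.119ms=1/4b
3) 889.831ms=7/4b +127.119ms=1/4b
4) 1016.949ms=2b +101.695ms=1/5b
5) 1118.644ms=11/5b +101.695ms=1/5b
6) 1220.339ms=12/5b +101.695ms=1/5b
7) 1322.034ms=13/5b +101.695ms=1/5b
8) 1423.729ms=14/5b +101.695ms=1/5b
9) 1525.424ms=3b +127.119ms=1/4b
10) 1652.542ms=13/4b +127.119ms=1/4b
11) 1779.661ms=7/2b +254.237ms=1/2b
Σ=4b of 4 (118bpm 2/4) — PASS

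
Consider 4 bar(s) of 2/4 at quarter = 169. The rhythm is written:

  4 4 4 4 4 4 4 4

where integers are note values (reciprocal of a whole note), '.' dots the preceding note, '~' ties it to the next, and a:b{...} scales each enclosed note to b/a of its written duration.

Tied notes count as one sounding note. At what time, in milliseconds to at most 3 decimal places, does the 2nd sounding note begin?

note 2 onset = 1b = 355.03ms

1. 0.0ms @ 0 + 355.03ms (1)
2. 355.03ms @ 1 + 355.03ms (1)
3. 710.059ms @ 2 + 355.03ms (1)
4. 1065.089ms @ 3 + 355.03ms (1)
5. 1420.118ms @ 4 + 355.03ms (1)
6. 1775.148ms @ 5 + 355.03ms (1)
7. 2130.178ms @ 6 + 355.03ms (1)
8. 2485.207ms @ 7 + 355.03ms (1)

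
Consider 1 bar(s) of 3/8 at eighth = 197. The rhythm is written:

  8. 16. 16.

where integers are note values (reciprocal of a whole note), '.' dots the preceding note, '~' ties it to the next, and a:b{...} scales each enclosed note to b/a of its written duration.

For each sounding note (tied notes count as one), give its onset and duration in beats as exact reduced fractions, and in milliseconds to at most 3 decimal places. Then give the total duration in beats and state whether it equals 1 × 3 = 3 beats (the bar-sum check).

1) 0.0ms=0b +456.853ms=3/2b
2) 456.853ms=3/2b +228.426ms=3/4b
3) 685.279ms=9/4b +228.426ms=3/4b
Σ=3b of 3 (197bpm 3/8) — PASS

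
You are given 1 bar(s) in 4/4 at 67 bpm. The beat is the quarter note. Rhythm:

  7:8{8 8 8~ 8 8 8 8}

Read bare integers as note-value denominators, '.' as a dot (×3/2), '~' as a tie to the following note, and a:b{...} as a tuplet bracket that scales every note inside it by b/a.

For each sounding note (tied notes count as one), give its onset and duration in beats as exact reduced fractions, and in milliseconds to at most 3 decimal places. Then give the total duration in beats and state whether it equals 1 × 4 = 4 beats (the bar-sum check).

1) 0.0ms=0b +511.727ms=4/7b
2) 511.727ms=4/7b +511.727ms=4/7b
3) 1023.454ms=8/7b +1023.454ms=8/7b
4) 2046.908ms=16/7b +511.727ms=4/7b
5) 2558.635ms=20/7b +511.727ms=4/7b
6) 3070.362ms=24/7b +511.727ms=4/7b
Σ=4b of 4 (67bpm 4/4) — PASS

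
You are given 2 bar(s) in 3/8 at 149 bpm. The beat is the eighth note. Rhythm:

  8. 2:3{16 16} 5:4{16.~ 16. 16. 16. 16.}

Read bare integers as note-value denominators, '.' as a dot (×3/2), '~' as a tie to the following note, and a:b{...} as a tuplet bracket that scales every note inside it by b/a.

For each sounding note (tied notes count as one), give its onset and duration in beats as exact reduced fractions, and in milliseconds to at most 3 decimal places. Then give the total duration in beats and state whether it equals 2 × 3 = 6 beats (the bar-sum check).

1) 0.0ms=0b +604.027ms=3/2b
2) 604.027ms=3/2b +302.013ms=3/4b
3) 906.04ms=9/4b +302.013ms=3/4b
4) 1208.054ms=3b +483.221ms=6/5b
5) 1691.275ms=21/5b +241.611ms=3/5b
6) 1932.886ms=24/5b +241.611ms=3/5b
7) 2174.497ms=27/5b +241.611ms=3/5b
Σ=6b of 6 (149bpm 3/8) — PASS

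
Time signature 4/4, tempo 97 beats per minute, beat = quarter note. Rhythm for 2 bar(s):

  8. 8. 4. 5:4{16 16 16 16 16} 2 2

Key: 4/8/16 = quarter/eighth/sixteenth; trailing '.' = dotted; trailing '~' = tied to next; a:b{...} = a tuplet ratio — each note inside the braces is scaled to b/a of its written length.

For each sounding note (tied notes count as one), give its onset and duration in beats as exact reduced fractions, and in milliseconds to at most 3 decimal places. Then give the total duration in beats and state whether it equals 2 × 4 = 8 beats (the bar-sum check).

1) 0.0ms=0b +463.918ms=3/4b
2) 463.918ms=3/4b +463.918ms=3/4b
3) 927.835ms=3/2b +927.835ms=3/2b
4) 1855.67ms=3b +123.711ms=1/5b
5) 1979.381ms=16/5b +123.711ms=1/5b
6) 2103.093ms=17/5b +123.711ms=1/5b
7) 2226.804ms=18/5b +123.711ms=1/5b
8) 2350.515ms=19/5b +123.711ms=1/5b
9) 2474.227ms=4b +1237.113ms=2b
10) 3711.34ms=6b +1237.113ms=2b
Σ=8b of 8 (97bpm 4/4) — PASS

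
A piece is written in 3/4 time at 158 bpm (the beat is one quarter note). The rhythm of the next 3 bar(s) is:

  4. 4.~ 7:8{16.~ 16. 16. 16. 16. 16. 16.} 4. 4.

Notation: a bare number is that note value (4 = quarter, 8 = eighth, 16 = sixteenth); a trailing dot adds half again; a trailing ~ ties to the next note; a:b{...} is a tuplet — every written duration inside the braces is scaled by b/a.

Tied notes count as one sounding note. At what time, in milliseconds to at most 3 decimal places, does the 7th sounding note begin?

note 7 onset = 39/7b = 2115.732ms

1. 0.0ms @ 0 + 569.62ms (3/2)
2. 569.62ms @ 3/2 + 895.118ms (33/14)
3. 1464.738ms @ 27/7 + 162.749ms (3/7)
4. 1627.486ms @ 30/7 + 162.749ms (3/7)
5. 1790.235ms @ 33/7 + 162.749ms (3/7)
6. 1952.984ms @ 36/7 + 162.749ms (3/7)
7. 2115.732ms @ 39/7 + 162.749ms (3/7)
8. 2278.481ms @ 6 + 569.62ms (3/2)
9. 2848.101ms @ 15/2 + 569.62ms (3/2)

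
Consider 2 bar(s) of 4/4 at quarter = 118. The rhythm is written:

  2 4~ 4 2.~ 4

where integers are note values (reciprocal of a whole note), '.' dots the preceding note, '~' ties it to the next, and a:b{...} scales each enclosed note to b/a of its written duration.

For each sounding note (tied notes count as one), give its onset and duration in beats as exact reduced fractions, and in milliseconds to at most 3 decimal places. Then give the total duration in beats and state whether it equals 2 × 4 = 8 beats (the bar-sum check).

1) 0.0ms=0b +1016.949ms=2b
2) 1016.949ms=2b +1016.949ms=2b
3) 2033.898ms=4b +2033.898ms=4b
Σ=8b of 8 (118bpm 4/4) — PASS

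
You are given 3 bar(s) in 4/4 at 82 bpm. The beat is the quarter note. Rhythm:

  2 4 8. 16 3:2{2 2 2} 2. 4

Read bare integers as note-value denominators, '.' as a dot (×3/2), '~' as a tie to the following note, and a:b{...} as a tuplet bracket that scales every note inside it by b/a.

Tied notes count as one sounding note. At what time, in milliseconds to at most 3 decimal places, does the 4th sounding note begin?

1. 0.0ms @ 0 + 1463.415ms (2)
2. 1463.415ms @ 2 + 731.707ms (1)
3. 2195.122ms @ 3 + 548.78ms (3/4)
4. 2743.902ms @ 15/4 + 182.927ms (1/4)
5. 2926.829ms @ 4 + 975.61ms (4/3)
6. 3902.439ms @ 16/3 + 975.61ms (4/3)
7. 4878.049ms @ 20/3 + 975.61ms (4/3)
8. 5853.659ms @ 8 + 2195.122ms (3)
9. 8048.78ms @ 11 + 731.707ms (1)

note 4 onset = 15/4b = 2743.902ms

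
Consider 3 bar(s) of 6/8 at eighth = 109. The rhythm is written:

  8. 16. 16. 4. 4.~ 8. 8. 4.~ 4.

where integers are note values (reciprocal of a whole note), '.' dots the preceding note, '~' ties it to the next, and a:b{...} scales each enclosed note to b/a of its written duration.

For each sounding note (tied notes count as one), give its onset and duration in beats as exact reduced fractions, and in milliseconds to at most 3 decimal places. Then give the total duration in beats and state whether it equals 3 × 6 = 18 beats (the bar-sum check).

1) 0.0ms=0b +825.688ms=3/2b
2) 825.688ms=3/2b +412.844ms=3/4b
3) 1238.532ms=9/4b +412.844ms=3/4b
4) 1651.376ms=3b +1651.376ms=3b
5) 3302.752ms=6b +2477.064ms=9/2b
6) 5779.817ms=21/2b +825.688ms=3/2b
7) 6605.505ms=12b +3302.752ms=6b
Σ=18b of 18 (109bpm 6/8) — PASS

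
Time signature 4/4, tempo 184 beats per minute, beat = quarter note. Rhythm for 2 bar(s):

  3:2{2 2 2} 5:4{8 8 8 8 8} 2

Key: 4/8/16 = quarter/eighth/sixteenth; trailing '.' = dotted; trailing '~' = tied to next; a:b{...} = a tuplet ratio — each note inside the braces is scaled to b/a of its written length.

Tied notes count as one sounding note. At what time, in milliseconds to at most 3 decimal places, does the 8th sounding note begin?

1. 0.0ms @ 0 + 434.783ms (4/3)
2. 434.783ms @ 4/3 + 434.783ms (4/3)
3. 869.565ms @ 8/3 + 434.783ms (4/3)
4. 1304.348ms @ 4 + 130.435ms (2/5)
5. 1434.783ms @ 22/5 + 130.435ms (2/5)
6. 1565.217ms @ 24/5 + 130.435ms (2/5)
7. 1695.652ms @ 26/5 + 130.435ms (2/5)
8. 1826.087ms @ 28/5 + 130.435ms (2/5)
9. 1956.522ms @ 6 + 652.174ms (2)

note 8 onset = 28/5b = 1826.087ms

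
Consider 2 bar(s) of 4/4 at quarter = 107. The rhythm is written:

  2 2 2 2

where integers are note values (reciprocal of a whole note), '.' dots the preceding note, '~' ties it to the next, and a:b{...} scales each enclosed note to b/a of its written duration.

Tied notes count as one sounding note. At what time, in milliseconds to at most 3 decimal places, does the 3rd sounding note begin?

1. 0.0ms @ 0 + 1121.495ms (2)
2. 1121.495ms @ 2 + 1121.495ms (2)
3. 2242.991ms @ 4 + 1121.495ms (2)
4. 3364.486ms @ 6 + 1121.495ms (2)

note 3 onset = 4b = 2242.991ms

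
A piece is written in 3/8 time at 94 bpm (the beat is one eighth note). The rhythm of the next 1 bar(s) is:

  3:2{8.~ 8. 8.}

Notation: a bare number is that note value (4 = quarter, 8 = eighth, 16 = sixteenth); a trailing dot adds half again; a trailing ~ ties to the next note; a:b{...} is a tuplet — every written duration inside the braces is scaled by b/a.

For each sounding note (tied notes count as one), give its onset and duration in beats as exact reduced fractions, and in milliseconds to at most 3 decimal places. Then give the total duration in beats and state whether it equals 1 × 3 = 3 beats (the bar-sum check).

1) 0.0ms=0b +1276.596ms=2b
2) 1276.596ms=2b +638.298ms=1b
Σ=3b of 3 (94bpm 3/8) — PASS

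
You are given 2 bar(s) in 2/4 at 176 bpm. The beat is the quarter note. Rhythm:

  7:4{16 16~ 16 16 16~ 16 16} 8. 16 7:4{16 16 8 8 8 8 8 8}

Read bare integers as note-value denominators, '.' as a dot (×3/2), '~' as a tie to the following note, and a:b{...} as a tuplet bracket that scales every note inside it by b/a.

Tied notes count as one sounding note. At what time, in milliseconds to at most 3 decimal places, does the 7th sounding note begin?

1. 0.0ms @ 0 + 48.701ms (1/7)
2. 48.701ms @ 1/7 + 97.403ms (2/7)
3. 146.104ms @ 3/7 + 48.701ms (1/7)
4. 194.805ms @ 4/7 + 97.403ms (2/7)
5. 292.208ms @ 6/7 + 48.701ms (1/7)
6. 340.909ms @ 1 + 255.682ms (3/4)
7. 596.591ms @ 7/4 + 85.227ms (1/4)
8. 681.818ms @ 2 + 48.701ms (1/7)
9. 730.519ms @ 15/7 + 48.701ms (1/7)
10. 779.221ms @ 16/7 + 97.403ms (2/7)
11. 876.623ms @ 18/7 + 97.403ms (2/7)
12. 974.026ms @ 20/7 + 97.403ms (2/7)
13. 1071.429ms @ 22/7 + 97.403ms (2/7)
14. 1168.831ms @ 24/7 + 97.403ms (2/7)
15. 1266.234ms @ 26/7 + 97.403ms (2/7)

note 7 onset = 7/4b = 596.591ms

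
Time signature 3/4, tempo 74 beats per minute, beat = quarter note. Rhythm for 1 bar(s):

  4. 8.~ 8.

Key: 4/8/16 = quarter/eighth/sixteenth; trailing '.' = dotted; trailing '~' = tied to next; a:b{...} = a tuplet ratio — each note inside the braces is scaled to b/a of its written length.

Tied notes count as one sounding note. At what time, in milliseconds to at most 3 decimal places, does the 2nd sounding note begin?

1. 0.0ms @ 0 + 1216.216ms (3/2)
2. 1216.216ms @ 3/2 + 1216.216ms (3/2)

note 2 onset = 3/2b = 1216.216ms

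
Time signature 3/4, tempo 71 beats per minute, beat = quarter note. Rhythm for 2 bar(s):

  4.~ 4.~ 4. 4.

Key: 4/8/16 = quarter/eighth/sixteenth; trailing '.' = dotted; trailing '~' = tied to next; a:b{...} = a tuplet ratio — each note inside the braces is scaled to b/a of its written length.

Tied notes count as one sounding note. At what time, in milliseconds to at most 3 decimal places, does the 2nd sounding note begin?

note 2 onset = 9/2b = 3802.817ms

1. 0.0ms @ 0 + 3802.817ms (9/2)
2. 3802.817ms @ 9/2 + 1267.606ms (3/2)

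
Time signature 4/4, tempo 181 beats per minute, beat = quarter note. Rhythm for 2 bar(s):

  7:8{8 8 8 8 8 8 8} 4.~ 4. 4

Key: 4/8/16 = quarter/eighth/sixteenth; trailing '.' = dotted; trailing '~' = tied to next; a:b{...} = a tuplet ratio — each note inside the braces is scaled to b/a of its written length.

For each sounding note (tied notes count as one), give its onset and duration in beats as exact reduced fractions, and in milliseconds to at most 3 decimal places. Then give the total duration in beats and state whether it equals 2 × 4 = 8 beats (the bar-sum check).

1) 0.0ms=0b +189.424ms=4/7b
2) 189.424ms=4/7b +189.424ms=4/7b
3) 378.848ms=8/7b +189.424ms=4/7b
4) 568.272ms=12/7b +189.424ms=4/7b
5) 757.695ms=16/7b +189.424ms=4/7b
6) 947.119ms=20/7b +189.424ms=4/7b
7) 1136.543ms=24/7b +189.424ms=4/7b
8) 1325.967ms=4b +994.475ms=3b
9) 2320.442ms=7b +331.492ms=1b
Σ=8b of 8 (181bpm 4/4) — PASS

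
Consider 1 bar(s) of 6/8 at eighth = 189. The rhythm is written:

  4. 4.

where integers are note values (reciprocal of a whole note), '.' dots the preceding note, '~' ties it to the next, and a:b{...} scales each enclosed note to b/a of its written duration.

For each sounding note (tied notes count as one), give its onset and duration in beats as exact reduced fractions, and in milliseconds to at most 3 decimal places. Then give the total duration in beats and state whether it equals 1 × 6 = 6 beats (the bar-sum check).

1) 0.0ms=0b +952.381ms=3b
2) 952.381ms=3b +952.381ms=3b
Σ=6b of 6 (189bpm 6/8) — PASS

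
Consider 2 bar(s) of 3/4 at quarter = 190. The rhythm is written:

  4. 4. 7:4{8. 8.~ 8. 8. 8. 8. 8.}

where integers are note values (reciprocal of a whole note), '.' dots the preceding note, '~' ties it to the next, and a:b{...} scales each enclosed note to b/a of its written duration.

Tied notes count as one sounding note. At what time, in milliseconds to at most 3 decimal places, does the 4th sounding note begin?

1. 0.0ms @ 0 + 473.684ms (3/2)
2. 473.684ms @ 3/2 + 473.684ms (3/2)
3. 947.368ms @ 3 + 135.338ms (3/7)
4. 1082.707ms @ 24/7 + 270.677ms (6/7)
5. 1353.383ms @ 30/7 + 135.338ms (3/7)
6. 1488.722ms @ 33/7 + 135.338ms (3/7)
7. 1624.06ms @ 36/7 + 135.338ms (3/7)
8. 1759.398ms @ 39/7 + 135.338ms (3/7)

note 4 onset = 24/7b = 1082.707ms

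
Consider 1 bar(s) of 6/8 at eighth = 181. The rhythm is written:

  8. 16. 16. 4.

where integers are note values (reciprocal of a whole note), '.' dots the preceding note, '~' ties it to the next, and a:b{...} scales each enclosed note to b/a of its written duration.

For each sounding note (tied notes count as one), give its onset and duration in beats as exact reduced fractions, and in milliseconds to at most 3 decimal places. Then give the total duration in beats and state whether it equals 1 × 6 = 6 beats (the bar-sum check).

1) 0.0ms=0b +497.238ms=3/2b
2) 497.238ms=3/2b +248.619ms=3/4b
3) 745.856ms=9/4b +248.619ms=3/4b
4) 994.475ms=3b +994.475ms=3b
Σ=6b of 6 (181bpm 6/8) — PASS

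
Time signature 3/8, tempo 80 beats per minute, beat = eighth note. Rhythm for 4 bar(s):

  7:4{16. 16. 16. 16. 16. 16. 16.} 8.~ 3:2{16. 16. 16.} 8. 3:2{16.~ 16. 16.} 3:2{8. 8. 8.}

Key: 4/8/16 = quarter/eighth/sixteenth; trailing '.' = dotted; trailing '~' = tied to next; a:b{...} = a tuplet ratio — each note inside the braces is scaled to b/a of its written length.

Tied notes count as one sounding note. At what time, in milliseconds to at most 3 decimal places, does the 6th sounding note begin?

1. 0.0ms @ 0 + 321.429ms (3/7)
2. 321.429ms @ 3/7 + 321.429ms (3/7)
3. 642.857ms @ 6/7 + 321.429ms (3/7)
4. 964.286ms @ 9/7 + 321.429ms (3/7)
5. 1285.714ms @ 12/7 + 321.429ms (3/7)
6. 1607.143ms @ 15/7 + 321.429ms (3/7)
7. 1928.571ms @ 18/7 + 321.429ms (3/7)
8. 2250.0ms @ 3 + 1500.0ms (2)
9. 3750.0ms @ 5 + 375.0ms (1/2)
10. 4125.0ms @ 11/2 + 375.0ms (1/2)
11. 4500.0ms @ 6 + 1125.0ms (3/2)
12. 5625.0ms @ 15/2 + 750.0ms (1)
13. 6375.0ms @ 17/2 + 375.0ms (1/2)
14. 6750.0ms @ 9 + 750.0ms (1)
15. 7500.0ms @ 10 + 750.0ms (1)
16. 8250.0ms @ 11 + 750.0ms (1)

note 6 onset = 15/7b = 1607.143ms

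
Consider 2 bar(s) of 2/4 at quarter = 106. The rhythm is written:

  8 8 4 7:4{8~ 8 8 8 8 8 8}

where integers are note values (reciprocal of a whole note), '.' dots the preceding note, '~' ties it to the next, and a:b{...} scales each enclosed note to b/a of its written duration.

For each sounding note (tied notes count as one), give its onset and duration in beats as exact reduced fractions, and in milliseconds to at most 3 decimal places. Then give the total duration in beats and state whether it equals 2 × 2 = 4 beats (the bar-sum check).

1) 0.0ms=0b +283.019ms=1/2b
2) 283.019ms=1/2b +283.019ms=1/2b
3) 566.038ms=1b +566.038ms=1b
4) 1132.075ms=2b +323.45ms=4/7b
5) 1455.526ms=18/7b +161.725ms=2/7b
6) 1617.251ms=20/7b +161.725ms=2/7b
7) 1778.976ms=22/7b +161.725ms=2/7b
8) 1940.701ms=24/7b +161.725ms=2/7b
9) 2102.426ms=26/7b +161.725ms=2/7b
Σ=4b of 4 (106bpm 2/4) — PASS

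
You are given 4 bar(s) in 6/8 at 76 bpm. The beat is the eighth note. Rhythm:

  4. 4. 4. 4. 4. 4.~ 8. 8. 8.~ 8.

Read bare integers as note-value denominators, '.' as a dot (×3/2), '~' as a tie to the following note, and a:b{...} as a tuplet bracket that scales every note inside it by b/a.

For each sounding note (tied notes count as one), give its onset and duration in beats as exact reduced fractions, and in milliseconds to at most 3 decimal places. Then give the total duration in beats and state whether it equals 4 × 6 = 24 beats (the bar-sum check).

1) 0.0ms=0b +2368.421ms=3b
2) 2368.421ms=3b +2368.421ms=3b
3) 4736.842ms=6b +2368.421ms=3b
4) 7105.263ms=9b +2368.421ms=3b
5) 9473.684ms=12b +2368.421ms=3b
6) 11842.105ms=15b +3552.632ms=9/2b
7) 15394.737ms=39/2b +1184.211ms=3/2b
8) 16578.947ms=21b +2368.421ms=3b
Σ=24b of 24 (76bpm 6/8) — PASS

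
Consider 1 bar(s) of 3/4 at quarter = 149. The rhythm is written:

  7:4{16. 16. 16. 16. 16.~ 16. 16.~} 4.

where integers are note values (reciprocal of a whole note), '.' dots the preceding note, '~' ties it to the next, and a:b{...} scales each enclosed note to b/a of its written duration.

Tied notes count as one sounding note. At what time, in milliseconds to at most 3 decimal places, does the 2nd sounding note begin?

1. 0.0ms @ 0 + 86.29ms (3/14)
2. 86.29ms @ 3/14 + 86.29ms (3/14)
3. 172.579ms @ 3/7 + 86.29ms (3/14)
4. 258.869ms @ 9/14 + 86.29ms (3/14)
5. 345.158ms @ 6/7 + 172.579ms (3/7)
6. 517.737ms @ 9/7 + 690.316ms (12/7)

note 2 onset = 3/14b = 86.29ms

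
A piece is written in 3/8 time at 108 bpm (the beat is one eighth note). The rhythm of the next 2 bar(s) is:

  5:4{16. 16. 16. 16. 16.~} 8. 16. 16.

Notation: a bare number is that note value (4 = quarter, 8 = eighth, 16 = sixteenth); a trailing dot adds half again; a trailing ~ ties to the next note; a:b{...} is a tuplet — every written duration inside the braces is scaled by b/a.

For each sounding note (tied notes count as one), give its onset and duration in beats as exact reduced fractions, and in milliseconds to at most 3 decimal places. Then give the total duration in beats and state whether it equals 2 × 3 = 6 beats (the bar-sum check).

1) 0.0ms=0b +333.333ms=3/5b
2) 333.333ms=3/5b +333.333ms=3/5b
3) 666.667ms=6/5b +333.333ms=3/5b
4) 1000.0ms=9/5b +333.333ms=3/5b
5) 1333.333ms=12/5b +1166.667ms=21/10b
6) 2500.0ms=9/2b +416.667ms=3/4b
7) 2916.667ms=21/4b +416.667ms=3/4b
Σ=6b of 6 (108bpm 3/8) — PASS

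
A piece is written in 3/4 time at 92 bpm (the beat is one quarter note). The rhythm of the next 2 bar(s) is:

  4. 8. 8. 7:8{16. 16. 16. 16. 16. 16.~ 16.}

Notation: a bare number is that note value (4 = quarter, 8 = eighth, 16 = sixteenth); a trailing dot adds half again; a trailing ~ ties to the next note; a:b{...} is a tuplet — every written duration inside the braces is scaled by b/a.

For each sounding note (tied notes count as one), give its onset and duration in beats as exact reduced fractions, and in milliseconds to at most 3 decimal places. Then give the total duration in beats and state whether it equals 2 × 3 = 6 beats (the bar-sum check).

1) 0.0ms=0b +978.261ms=3/2b
2) 978.261ms=3/2b +489.13ms=3/4b
3) 1467.391ms=9/4b +489.13ms=3/4b
4) 1956.522ms=3b +279.503ms=3/7b
5) 2236.025ms=24/7b +279.503ms=3/7b
6) 2515.528ms=27/7b +279.503ms=3/7b
7) 2795.031ms=30/7b +279.503ms=3/7b
8) 3074.534ms=33/7b +279.503ms=3/7b
9) 3354.037ms=36/7b +559.006ms=6/7b
Σ=6b of 6 (92bpm 3/4) — PASS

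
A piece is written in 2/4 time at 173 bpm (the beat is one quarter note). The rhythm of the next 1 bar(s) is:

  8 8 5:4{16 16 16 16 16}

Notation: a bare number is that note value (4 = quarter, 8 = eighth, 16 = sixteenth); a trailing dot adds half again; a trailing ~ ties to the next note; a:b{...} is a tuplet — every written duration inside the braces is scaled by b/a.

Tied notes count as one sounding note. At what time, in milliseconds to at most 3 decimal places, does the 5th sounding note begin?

note 5 onset = 7/5b = 485.549ms

1. 0.0ms @ 0 + 173.41ms (1/2)
2. 173.41ms @ 1/2 + 173.41ms (1/2)
3. 346.821ms @ 1 + 69.364ms (1/5)
4. 416.185ms @ 6/5 + 69.364ms (1/5)
5. 485.549ms @ 7/5 + 69.364ms (1/5)
6. 554.913ms @ 8/5 + 69.364ms (1/5)
7. 624.277ms @ 9/5 + 69.364ms (1/5)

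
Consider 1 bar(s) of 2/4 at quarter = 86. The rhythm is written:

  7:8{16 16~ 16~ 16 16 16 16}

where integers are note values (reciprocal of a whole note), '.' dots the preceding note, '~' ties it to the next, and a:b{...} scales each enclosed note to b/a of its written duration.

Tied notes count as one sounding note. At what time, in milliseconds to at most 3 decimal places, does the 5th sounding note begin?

note 5 onset = 12/7b = 1196.013ms

1. 0.0ms @ 0 + 199.336ms (2/7)
2. 199.336ms @ 2/7 + 598.007ms (6/7)
3. 797.342ms @ 8/7 + 199.336ms (2/7)
4. 996.678ms @ 10/7 + 199.336ms (2/7)
5. 1196.013ms @ 12/7 + 199.336ms (2/7)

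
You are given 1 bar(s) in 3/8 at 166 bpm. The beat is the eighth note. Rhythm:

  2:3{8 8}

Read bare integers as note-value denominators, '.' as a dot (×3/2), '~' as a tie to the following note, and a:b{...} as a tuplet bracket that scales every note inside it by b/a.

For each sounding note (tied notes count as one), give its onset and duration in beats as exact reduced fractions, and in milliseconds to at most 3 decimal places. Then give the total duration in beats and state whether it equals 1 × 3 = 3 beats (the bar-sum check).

1) 0.0ms=0b +542.169ms=3/2b
2) 542.169ms=3/2b +542.169ms=3/2b
Σ=3b of 3 (166bpm 3/8) — PASS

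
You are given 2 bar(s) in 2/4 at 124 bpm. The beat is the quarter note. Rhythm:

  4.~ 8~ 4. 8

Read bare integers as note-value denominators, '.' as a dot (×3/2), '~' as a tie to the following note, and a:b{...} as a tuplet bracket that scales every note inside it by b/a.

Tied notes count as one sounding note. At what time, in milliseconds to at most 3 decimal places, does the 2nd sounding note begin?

note 2 onset = 7/2b = 1693.548ms

1. 0.0ms @ 0 + 1693.548ms (7/2)
2. 1693.548ms @ 7/2 + 241.935ms (1/2)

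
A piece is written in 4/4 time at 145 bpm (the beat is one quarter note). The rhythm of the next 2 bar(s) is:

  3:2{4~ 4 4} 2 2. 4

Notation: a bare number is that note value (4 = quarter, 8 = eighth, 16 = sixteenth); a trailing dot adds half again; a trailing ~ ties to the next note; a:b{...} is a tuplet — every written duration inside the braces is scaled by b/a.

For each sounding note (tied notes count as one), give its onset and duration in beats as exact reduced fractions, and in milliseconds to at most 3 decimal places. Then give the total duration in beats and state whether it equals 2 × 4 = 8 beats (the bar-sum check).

1) 0.0ms=0b +551.724ms=4/3b
2) 551.724ms=4/3b +275.862ms=2/3b
3) 827.586ms=2b +827.586ms=2b
4) 1655.172ms=4b +1241.379ms=3b
5) 2896.552ms=7b +413.793ms=1b
Σ=8b of 8 (145bpm 4/4) — PASS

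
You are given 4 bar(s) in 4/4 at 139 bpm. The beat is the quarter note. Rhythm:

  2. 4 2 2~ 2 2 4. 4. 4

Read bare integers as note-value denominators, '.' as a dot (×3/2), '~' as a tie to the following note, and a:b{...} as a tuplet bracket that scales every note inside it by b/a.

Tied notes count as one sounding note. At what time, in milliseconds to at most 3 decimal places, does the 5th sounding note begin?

note 5 onset = 10b = 4316.547ms

1. 0.0ms @ 0 + 1294.964ms (3)
2. 1294.964ms @ 3 + 431.655ms (1)
3. 1726.619ms @ 4 + 863.309ms (2)
4. 2589.928ms @ 6 + 1726.619ms (4)
5. 4316.547ms @ 10 + 863.309ms (2)
6. 5179.856ms @ 12 + 647.482ms (3/2)
7. 5827.338ms @ 27/2 + 647.482ms (3/2)
8. 6474.82ms @ 15 + 431.655ms (1)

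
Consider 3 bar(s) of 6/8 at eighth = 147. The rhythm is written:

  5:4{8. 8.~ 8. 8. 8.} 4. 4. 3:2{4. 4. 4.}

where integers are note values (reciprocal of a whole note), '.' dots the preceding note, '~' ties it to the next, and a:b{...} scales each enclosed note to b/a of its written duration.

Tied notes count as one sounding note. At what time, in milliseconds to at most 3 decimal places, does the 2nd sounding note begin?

note 2 onset = 6/5b = 489.796ms

1. 0.0ms @ 0 + 489.796ms (6/5)
2. 489.796ms @ 6/5 + 979.592ms (12/5)
3. 1469.388ms @ 18/5 + 489.796ms (6/5)
4. 1959.184ms @ 24/5 + 489.796ms (6/5)
5. 2448.98ms @ 6 + 1224.49ms (3)
6. 3673.469ms @ 9 + 1224.49ms (3)
7. 4897.959ms @ 12 + 816.327ms (2)
8. 5714.286ms @ 14 + 816.327ms (2)
9. 6530.612ms @ 16 + 816.327ms (2)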